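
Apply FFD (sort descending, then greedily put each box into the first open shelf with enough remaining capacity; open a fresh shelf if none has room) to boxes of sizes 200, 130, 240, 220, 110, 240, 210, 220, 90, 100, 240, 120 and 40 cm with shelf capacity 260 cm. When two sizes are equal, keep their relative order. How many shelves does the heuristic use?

10

Sorted descending: 240, 240, 240, 220, 220, 210, 200, 130, 120, 110, 100, 90, 40.
  240 → shelf 1 (new)  [load 240/260]
  240 → shelf 2 (new)  [load 240/260]
  240 → shelf 3 (new)  [load 240/260]
  220 → shelf 4 (new)  [load 220/260]
  220 → shelf 5 (new)  [load 220/260]
  210 → shelf 6 (new)  [load 210/260]
  200 → shelf 7 (new)  [load 200/260]
  130 → shelf 8 (new)  [load 130/260]
  120 → shelf 8  [load 250/260]
  110 → shelf 9 (new)  [load 110/260]
  100 → shelf 9  [load 210/260]
  90 → shelf 10 (new)  [load 90/260]
  40 → shelf 4  [load 260/260]
10 shelves opened.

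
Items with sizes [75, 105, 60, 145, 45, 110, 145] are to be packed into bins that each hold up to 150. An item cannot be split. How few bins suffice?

Total = 145 + 145 + 110 + 105 + 75 + 60 + 45 = 685.
Lower bound: ⌈685/150⌉ = 5 bins.
A packing using 5 bins:
  bin 1: 145 = 145
  bin 2: 145 = 145
  bin 3: 110 = 110
  bin 4: 105 + 45 = 150
  bin 5: 75 + 60 = 135
This matches the lower bound, so 5 is optimal.

5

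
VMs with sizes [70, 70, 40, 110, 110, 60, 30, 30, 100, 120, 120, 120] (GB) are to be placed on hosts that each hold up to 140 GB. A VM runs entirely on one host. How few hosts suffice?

Total = 120 + 120 + 120 + 110 + 110 + 100 + 70 + 70 + 60 + 40 + 30 + 30 = 980 GB.
Lower bound: ⌈980/140⌉ = 7 hosts.
A packing using 8 hosts:
  host 1: 120 = 120
  host 2: 120 = 120
  host 3: 120 = 120
  host 4: 110 + 30 = 140
  host 5: 110 + 30 = 140
  host 6: 100 + 40 = 140
  host 7: 70 + 70 = 140
  host 8: 60 = 60
No arrangement into 7 hosts stays within capacity, so 8 is optimal.

8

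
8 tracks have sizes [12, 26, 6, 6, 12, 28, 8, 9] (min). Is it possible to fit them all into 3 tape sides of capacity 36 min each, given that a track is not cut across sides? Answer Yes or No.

A valid assignment using 3 tape sides:
  side 1: 28 + 8 = 36
  side 2: 26 + 9 = 35
  side 3: 12 + 12 + 6 + 6 = 36
Every load is within 36 min, so 3 tape sides suffice.

Yes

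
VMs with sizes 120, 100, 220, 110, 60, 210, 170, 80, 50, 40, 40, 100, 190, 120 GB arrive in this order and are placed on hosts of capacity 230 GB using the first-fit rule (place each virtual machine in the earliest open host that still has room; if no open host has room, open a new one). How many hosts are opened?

  120 → host 1 (new)  [load 120/230]
  100 → host 1  [load 220/230]
  220 → host 2 (new)  [load 220/230]
  110 → host 3 (new)  [load 110/230]
  60 → host 3  [load 170/230]
  210 → host 4 (new)  [load 210/230]
  170 → host 5 (new)  [load 170/230]
  80 → host 6 (new)  [load 80/230]
  50 → host 3  [load 220/230]
  40 → host 5  [load 210/230]
  40 → host 6  [load 120/230]
  100 → host 6  [load 220/230]
  190 → host 7 (new)  [load 190/230]
  120 → host 8 (new)  [load 120/230]
8 hosts opened.

8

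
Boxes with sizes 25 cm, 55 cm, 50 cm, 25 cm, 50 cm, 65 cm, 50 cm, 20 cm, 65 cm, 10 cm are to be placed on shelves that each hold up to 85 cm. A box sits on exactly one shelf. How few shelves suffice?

Total = 65 + 65 + 55 + 50 + 50 + 50 + 25 + 25 + 20 + 10 = 415 cm.
Lower bound: ⌈415/85⌉ = 5 shelves.
Also, 6 boxes each exceed 85/2 cm, and no two of those can share a shelf, so at least 6 shelves are needed.
A packing using 6 shelves:
  shelf 1: 65 + 20 = 85
  shelf 2: 65 + 10 = 75
  shelf 3: 55 + 25 = 80
  shelf 4: 50 + 25 = 75
  shelf 5: 50 = 50
  shelf 6: 50 = 50
This matches the lower bound, so 6 is optimal.

6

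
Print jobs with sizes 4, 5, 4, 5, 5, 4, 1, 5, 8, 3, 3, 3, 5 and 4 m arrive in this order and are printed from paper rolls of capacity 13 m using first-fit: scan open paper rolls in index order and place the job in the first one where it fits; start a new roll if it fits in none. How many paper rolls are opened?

5

  4 → roll 1 (new)  [load 4/13]
  5 → roll 1  [load 9/13]
  4 → roll 1  [load 13/13]
  5 → roll 2 (new)  [load 5/13]
  5 → roll 2  [load 10/13]
  4 → roll 3 (new)  [load 4/13]
  1 → roll 2  [load 11/13]
  5 → roll 3  [load 9/13]
  8 → roll 4 (new)  [load 8/13]
  3 → roll 3  [load 12/13]
  3 → roll 4  [load 11/13]
  3 → roll 5 (new)  [load 3/13]
  5 → roll 5  [load 8/13]
  4 → roll 5  [load 12/13]
5 paper rolls opened.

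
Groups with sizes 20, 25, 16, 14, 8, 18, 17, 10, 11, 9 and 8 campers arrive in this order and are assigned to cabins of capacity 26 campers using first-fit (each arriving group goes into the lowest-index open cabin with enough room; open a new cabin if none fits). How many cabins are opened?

  20 → cabin 1 (new)  [load 20/26]
  25 → cabin 2 (new)  [load 25/26]
  16 → cabin 3 (new)  [load 16/26]
  14 → cabin 4 (new)  [load 14/26]
  8 → cabin 3  [load 24/26]
  18 → cabin 5 (new)  [load 18/26]
  17 → cabin 6 (new)  [load 17/26]
  10 → cabin 4  [load 24/26]
  11 → cabin 7 (new)  [load 11/26]
  9 → cabin 6  [load 26/26]
  8 → cabin 5  [load 26/26]
7 cabins opened.

7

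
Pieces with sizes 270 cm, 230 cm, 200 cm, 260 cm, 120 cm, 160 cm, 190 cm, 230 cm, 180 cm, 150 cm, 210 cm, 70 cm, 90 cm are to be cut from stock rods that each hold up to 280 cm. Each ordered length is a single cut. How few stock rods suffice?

10

Total = 270 + 260 + 230 + 230 + 210 + 200 + 190 + 180 + 160 + 150 + 120 + 90 + 70 = 2360 cm.
Lower bound: ⌈2360/280⌉ = 9 stock rods.
Also, 10 pieces each exceed 140 cm, and no two of those can share a stock rod, so at least 10 stock rods are needed.
A packing using 10 stock rods:
  stock rod 1: 270 = 270
  stock rod 2: 260 = 260
  stock rod 3: 230 = 230
  stock rod 4: 230 = 230
  stock rod 5: 210 + 70 = 280
  stock rod 6: 200 = 200
  stock rod 7: 190 + 90 = 280
  stock rod 8: 180 = 180
  stock rod 9: 160 + 120 = 280
  stock rod 10: 150 = 150
This matches the lower bound, so 10 is optimal.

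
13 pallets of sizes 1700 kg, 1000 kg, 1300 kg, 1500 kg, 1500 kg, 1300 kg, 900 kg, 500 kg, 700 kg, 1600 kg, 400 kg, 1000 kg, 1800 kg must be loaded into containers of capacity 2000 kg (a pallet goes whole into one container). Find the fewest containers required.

9

Total = 1800 + 1700 + 1600 + 1500 + 1500 + 1300 + 1300 + 1000 + 1000 + 900 + 700 + 500 + 400 = 15200 kg.
Lower bound: ⌈15200/2000⌉ = 8 containers.
A packing using 9 containers:
  container 1: 1800 = 1800
  container 2: 1700 = 1700
  container 3: 1600 + 400 = 2000
  container 4: 1500 + 500 = 2000
  container 5: 1500 = 1500
  container 6: 1300 + 700 = 2000
  container 7: 1300 = 1300
  container 8: 1000 + 1000 = 2000
  container 9: 900 = 900
No arrangement into 8 containers stays within capacity, so 9 is optimal.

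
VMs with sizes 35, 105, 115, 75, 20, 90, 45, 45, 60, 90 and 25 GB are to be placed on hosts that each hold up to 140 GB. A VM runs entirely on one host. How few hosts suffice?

6

Total = 115 + 105 + 90 + 90 + 75 + 60 + 45 + 45 + 35 + 25 + 20 = 705 GB.
Lower bound: ⌈705/140⌉ = 6 hosts.
A packing using 6 hosts:
  host 1: 115 + 25 = 140
  host 2: 105 + 35 = 140
  host 3: 90 + 45 = 135
  host 4: 90 + 45 = 135
  host 5: 75 + 60 = 135
  host 6: 20 = 20
This matches the lower bound, so 6 is optimal.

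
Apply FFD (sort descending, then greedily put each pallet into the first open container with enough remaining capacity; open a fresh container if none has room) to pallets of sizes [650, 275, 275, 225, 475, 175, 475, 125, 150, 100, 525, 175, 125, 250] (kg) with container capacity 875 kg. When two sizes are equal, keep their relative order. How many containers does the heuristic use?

5

Sorted descending: 650, 525, 475, 475, 275, 275, 250, 225, 175, 175, 150, 125, 125, 100.
  650 → container 1 (new)  [load 650/875]
  525 → container 2 (new)  [load 525/875]
  475 → container 3 (new)  [load 475/875]
  475 → container 4 (new)  [load 475/875]
  275 → container 2  [load 800/875]
  275 → container 3  [load 750/875]
  250 → container 4  [load 725/875]
  225 → container 1  [load 875/875]
  175 → container 5 (new)  [load 175/875]
  175 → container 5  [load 350/875]
  150 → container 4  [load 875/875]
  125 → container 3  [load 875/875]
  125 → container 5  [load 475/875]
  100 → container 5  [load 575/875]
5 containers opened.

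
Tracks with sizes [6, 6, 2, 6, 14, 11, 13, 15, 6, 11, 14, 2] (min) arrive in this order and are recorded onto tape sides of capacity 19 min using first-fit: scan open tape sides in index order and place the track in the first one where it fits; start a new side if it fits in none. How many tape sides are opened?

7

  6 → side 1 (new)  [load 6/19]
  6 → side 1  [load 12/19]
  2 → side 1  [load 14/19]
  6 → side 2 (new)  [load 6/19]
  14 → side 3 (new)  [load 14/19]
  11 → side 2  [load 17/19]
  13 → side 4 (new)  [load 13/19]
  15 → side 5 (new)  [load 15/19]
  6 → side 4  [load 19/19]
  11 → side 6 (new)  [load 11/19]
  14 → side 7 (new)  [load 14/19]
  2 → side 1  [load 16/19]
7 tape sides opened.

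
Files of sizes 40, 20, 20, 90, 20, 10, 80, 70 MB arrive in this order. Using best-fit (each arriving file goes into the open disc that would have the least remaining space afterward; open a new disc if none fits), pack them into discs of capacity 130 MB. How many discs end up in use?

  40 → disc 1 (new)  [load 40/130]
  20 → disc 1  [load 60/130]
  20 → disc 1  [load 80/130]
  90 → disc 2 (new)  [load 90/130]
  20 → disc 2  [load 110/130]
  10 → disc 2  [load 120/130]
  80 → disc 3 (new)  [load 80/130]
  70 → disc 4 (new)  [load 70/130]
4 discs opened.

4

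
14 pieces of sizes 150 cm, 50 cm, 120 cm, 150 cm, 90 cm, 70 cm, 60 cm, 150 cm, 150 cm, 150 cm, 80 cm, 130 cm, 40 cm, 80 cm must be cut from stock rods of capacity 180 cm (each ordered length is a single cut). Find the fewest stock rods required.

Total = 150 + 150 + 150 + 150 + 150 + 130 + 120 + 90 + 80 + 80 + 70 + 60 + 50 + 40 = 1470 cm.
Lower bound: ⌈1470/180⌉ = 9 stock rods.
A packing using 10 stock rods:
  stock rod 1: 150 = 150
  stock rod 2: 150 = 150
  stock rod 3: 150 = 150
  stock rod 4: 150 = 150
  stock rod 5: 150 = 150
  stock rod 6: 130 + 50 = 180
  stock rod 7: 120 + 60 = 180
  stock rod 8: 90 + 80 = 170
  stock rod 9: 80 + 70 = 150
  stock rod 10: 40 = 40
No arrangement into 9 stock rods stays within capacity, so 10 is optimal.

10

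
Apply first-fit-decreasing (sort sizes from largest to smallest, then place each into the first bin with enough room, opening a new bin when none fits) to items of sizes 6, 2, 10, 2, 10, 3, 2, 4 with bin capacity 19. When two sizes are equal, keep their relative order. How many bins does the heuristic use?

Sorted descending: 10, 10, 6, 4, 3, 2, 2, 2.
  10 → bin 1 (new)  [load 10/19]
  10 → bin 2 (new)  [load 10/19]
  6 → bin 1  [load 16/19]
  4 → bin 2  [load 14/19]
  3 → bin 1  [load 19/19]
  2 → bin 2  [load 16/19]
  2 → bin 2  [load 18/19]
  2 → bin 3 (new)  [load 2/19]
3 bins opened.

3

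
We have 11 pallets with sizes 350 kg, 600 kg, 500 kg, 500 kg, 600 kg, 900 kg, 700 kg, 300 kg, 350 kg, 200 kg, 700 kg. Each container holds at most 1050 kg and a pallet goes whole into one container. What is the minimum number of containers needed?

Total = 900 + 700 + 700 + 600 + 600 + 500 + 500 + 350 + 350 + 300 + 200 = 5700 kg.
Lower bound: ⌈5700/1050⌉ = 6 containers.
A packing using 6 containers:
  container 1: 900 = 900
  container 2: 700 + 350 = 1050
  container 3: 700 + 350 = 1050
  container 4: 600 + 300 = 900
  container 5: 600 + 200 = 800
  container 6: 500 + 500 = 1000
This matches the lower bound, so 6 is optimal.

6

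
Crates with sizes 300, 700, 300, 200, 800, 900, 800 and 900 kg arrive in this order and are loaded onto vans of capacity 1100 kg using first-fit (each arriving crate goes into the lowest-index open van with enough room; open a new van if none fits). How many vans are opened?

6

  300 → van 1 (new)  [load 300/1100]
  700 → van 1  [load 1000/1100]
  300 → van 2 (new)  [load 300/1100]
  200 → van 2  [load 500/1100]
  800 → van 3 (new)  [load 800/1100]
  900 → van 4 (new)  [load 900/1100]
  800 → van 5 (new)  [load 800/1100]
  900 → van 6 (new)  [load 900/1100]
6 vans opened.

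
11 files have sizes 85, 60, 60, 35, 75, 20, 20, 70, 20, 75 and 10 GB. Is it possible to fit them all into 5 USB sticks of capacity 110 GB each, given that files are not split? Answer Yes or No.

No

Total = 530 GB; ⌈530/110⌉ = 5.
6 files each exceed half the capacity and cannot share a USB stick, forcing at least 6 USB sticks.
At least 6 USB sticks are required, but only 5 are allowed.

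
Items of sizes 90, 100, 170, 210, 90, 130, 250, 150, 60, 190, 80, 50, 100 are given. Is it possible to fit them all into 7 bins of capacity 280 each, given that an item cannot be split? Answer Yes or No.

A valid assignment using 7 bins:
  bin 1: 250 = 250
  bin 2: 210 + 60 = 270
  bin 3: 190 + 90 = 280
  bin 4: 170 + 100 = 270
  bin 5: 150 + 130 = 280
  bin 6: 100 + 90 + 80 = 270
  bin 7: 50 = 50
Every load is within 280, so 7 bins suffice.

Yes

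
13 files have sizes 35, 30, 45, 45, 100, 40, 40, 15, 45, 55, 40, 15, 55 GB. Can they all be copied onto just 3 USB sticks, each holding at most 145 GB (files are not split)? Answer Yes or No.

No

Total = 560 GB; ⌈560/145⌉ = 4.
At least 4 USB sticks are required, but only 3 are allowed.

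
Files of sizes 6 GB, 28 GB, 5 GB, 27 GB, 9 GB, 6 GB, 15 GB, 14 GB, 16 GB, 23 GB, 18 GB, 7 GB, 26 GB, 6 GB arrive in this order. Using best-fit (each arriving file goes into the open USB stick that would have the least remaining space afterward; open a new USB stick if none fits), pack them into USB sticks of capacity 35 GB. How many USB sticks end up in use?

7

  6 → USB stick 1 (new)  [load 6/35]
  28 → USB stick 1  [load 34/35]
  5 → USB stick 2 (new)  [load 5/35]
  27 → USB stick 2  [load 32/35]
  9 → USB stick 3 (new)  [load 9/35]
  6 → USB stick 3  [load 15/35]
  15 → USB stick 3  [load 30/35]
  14 → USB stick 4 (new)  [load 14/35]
  16 → USB stick 4  [load 30/35]
  23 → USB stick 5 (new)  [load 23/35]
  18 → USB stick 6 (new)  [load 18/35]
  7 → USB stick 5  [load 30/35]
  26 → USB stick 7 (new)  [load 26/35]
  6 → USB stick 7  [load 32/35]
7 USB sticks opened.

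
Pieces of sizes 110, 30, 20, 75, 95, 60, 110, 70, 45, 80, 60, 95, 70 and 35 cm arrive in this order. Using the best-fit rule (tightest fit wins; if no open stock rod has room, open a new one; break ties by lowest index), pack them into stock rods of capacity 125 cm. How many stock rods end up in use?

  110 → stock rod 1 (new)  [load 110/125]
  30 → stock rod 2 (new)  [load 30/125]
  20 → stock rod 2  [load 50/125]
  75 → stock rod 2  [load 125/125]
  95 → stock rod 3 (new)  [load 95/125]
  60 → stock rod 4 (new)  [load 60/125]
  110 → stock rod 5 (new)  [load 110/125]
  70 → stock rod 6 (new)  [load 70/125]
  45 → stock rod 6  [load 115/125]
  80 → stock rod 7 (new)  [load 80/125]
  60 → stock rod 4  [load 120/125]
  95 → stock rod 8 (new)  [load 95/125]
  70 → stock rod 9 (new)  [load 70/125]
  35 → stock rod 7  [load 115/125]
9 stock rods opened.

9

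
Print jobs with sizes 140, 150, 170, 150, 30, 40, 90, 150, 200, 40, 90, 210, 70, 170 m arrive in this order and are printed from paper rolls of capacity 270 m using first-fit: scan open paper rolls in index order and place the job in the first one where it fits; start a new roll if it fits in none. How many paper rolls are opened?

  140 → roll 1 (new)  [load 140/270]
  150 → roll 2 (new)  [load 150/270]
  170 → roll 3 (new)  [load 170/270]
  150 → roll 4 (new)  [load 150/270]
  30 → roll 1  [load 170/270]
  40 → roll 1  [load 210/270]
  90 → roll 2  [load 240/270]
  150 → roll 5 (new)  [load 150/270]
  200 → roll 6 (new)  [load 200/270]
  40 → roll 1  [load 250/270]
  90 → roll 3  [load 260/270]
  210 → roll 7 (new)  [load 210/270]
  70 → roll 4  [load 220/270]
  170 → roll 8 (new)  [load 170/270]
8 paper rolls opened.

8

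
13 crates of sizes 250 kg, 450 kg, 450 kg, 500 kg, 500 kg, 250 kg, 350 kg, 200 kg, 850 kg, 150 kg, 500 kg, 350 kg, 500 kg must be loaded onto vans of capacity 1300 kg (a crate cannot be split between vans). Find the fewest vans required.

5

Total = 850 + 500 + 500 + 500 + 500 + 450 + 450 + 350 + 350 + 250 + 250 + 200 + 150 = 5300 kg.
Lower bound: ⌈5300/1300⌉ = 5 vans.
A packing using 5 vans:
  van 1: 850 + 450 = 1300
  van 2: 500 + 500 + 250 = 1250
  van 3: 500 + 500 + 250 = 1250
  van 4: 450 + 350 + 350 + 150 = 1300
  van 5: 200 = 200
This matches the lower bound, so 5 is optimal.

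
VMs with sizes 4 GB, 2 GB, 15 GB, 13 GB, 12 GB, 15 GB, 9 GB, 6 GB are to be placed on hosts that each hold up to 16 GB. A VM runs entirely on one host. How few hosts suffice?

Total = 15 + 15 + 13 + 12 + 9 + 6 + 4 + 2 = 76 GB.
Lower bound: ⌈76/16⌉ = 5 hosts.
A packing using 5 hosts:
  host 1: 15 = 15
  host 2: 15 = 15
  host 3: 13 + 2 = 15
  host 4: 12 + 4 = 16
  host 5: 9 + 6 = 15
This matches the lower bound, so 5 is optimal.

5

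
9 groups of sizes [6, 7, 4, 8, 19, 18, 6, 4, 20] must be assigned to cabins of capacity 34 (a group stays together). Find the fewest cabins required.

Total = 20 + 19 + 18 + 8 + 7 + 6 + 6 + 4 + 4 = 92.
Lower bound: ⌈92/34⌉ = 3 cabins.
A packing using 3 cabins:
  cabin 1: 20 + 8 + 6 = 34
  cabin 2: 19 + 7 + 6 = 32
  cabin 3: 18 + 4 + 4 = 26
This matches the lower bound, so 3 is optimal.

3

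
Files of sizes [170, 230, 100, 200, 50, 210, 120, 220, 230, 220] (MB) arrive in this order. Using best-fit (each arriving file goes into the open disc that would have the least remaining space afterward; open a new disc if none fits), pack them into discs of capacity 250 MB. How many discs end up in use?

  170 → disc 1 (new)  [load 170/250]
  230 → disc 2 (new)  [load 230/250]
  100 → disc 3 (new)  [load 100/250]
  200 → disc 4 (new)  [load 200/250]
  50 → disc 4  [load 250/250]
  210 → disc 5 (new)  [load 210/250]
  120 → disc 3  [load 220/250]
  220 → disc 6 (new)  [load 220/250]
  230 → disc 7 (new)  [load 230/250]
  220 → disc 8 (new)  [load 220/250]
8 discs opened.

8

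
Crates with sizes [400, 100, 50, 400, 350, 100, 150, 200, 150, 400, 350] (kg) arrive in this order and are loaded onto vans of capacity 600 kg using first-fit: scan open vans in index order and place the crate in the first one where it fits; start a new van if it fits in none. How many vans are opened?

  400 → van 1 (new)  [load 400/600]
  100 → van 1  [load 500/600]
  50 → van 1  [load 550/600]
  400 → van 2 (new)  [load 400/600]
  350 → van 3 (new)  [load 350/600]
  100 → van 2  [load 500/600]
  150 → van 3  [load 500/600]
  200 → van 4 (new)  [load 200/600]
  150 → van 4  [load 350/600]
  400 → van 5 (new)  [load 400/600]
  350 → van 6 (new)  [load 350/600]
6 vans opened.

6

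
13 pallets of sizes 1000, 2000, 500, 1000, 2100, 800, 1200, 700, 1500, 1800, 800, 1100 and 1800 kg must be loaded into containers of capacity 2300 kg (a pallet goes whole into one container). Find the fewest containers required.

Total = 2100 + 2000 + 1800 + 1800 + 1500 + 1200 + 1100 + 1000 + 1000 + 800 + 800 + 700 + 500 = 16300 kg.
Lower bound: ⌈16300/2300⌉ = 8 containers.
A packing using 8 containers:
  container 1: 2100 = 2100
  container 2: 2000 = 2000
  container 3: 1800 + 500 = 2300
  container 4: 1800 = 1800
  container 5: 1500 + 800 = 2300
  container 6: 1200 + 1100 = 2300
  container 7: 1000 + 1000 = 2000
  container 8: 800 + 700 = 1500
This matches the lower bound, so 8 is optimal.

8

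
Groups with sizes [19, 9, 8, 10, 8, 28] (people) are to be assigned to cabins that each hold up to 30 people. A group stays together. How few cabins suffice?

Total = 28 + 19 + 10 + 9 + 8 + 8 = 82 people.
Lower bound: ⌈82/30⌉ = 3 cabins.
A packing using 3 cabins:
  cabin 1: 28 = 28
  cabin 2: 19 + 10 = 29
  cabin 3: 9 + 8 + 8 = 25
This matches the lower bound, so 3 is optimal.

3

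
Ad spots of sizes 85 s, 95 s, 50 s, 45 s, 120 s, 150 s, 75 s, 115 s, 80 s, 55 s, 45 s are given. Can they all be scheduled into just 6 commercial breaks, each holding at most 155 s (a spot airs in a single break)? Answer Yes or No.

No

Total = 915 s; ⌈915/155⌉ = 6.
The bound of 6 does not rule out 6, but exhaustive search shows no assignment into 6 commercial breaks of capacity 155 s exists — the minimum is 7.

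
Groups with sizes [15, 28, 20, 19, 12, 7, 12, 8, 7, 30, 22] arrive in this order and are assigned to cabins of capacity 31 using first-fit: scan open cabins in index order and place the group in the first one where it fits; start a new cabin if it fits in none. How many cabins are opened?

7

  15 → cabin 1 (new)  [load 15/31]
  28 → cabin 2 (new)  [load 28/31]
  20 → cabin 3 (new)  [load 20/31]
  19 → cabin 4 (new)  [load 19/31]
  12 → cabin 1  [load 27/31]
  7 → cabin 3  [load 27/31]
  12 → cabin 4  [load 31/31]
  8 → cabin 5 (new)  [load 8/31]
  7 → cabin 5  [load 15/31]
  30 → cabin 6 (new)  [load 30/31]
  22 → cabin 7 (new)  [load 22/31]
7 cabins opened.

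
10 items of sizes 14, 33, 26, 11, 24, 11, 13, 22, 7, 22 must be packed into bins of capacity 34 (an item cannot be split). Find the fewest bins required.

6

Total = 33 + 26 + 24 + 22 + 22 + 14 + 13 + 11 + 11 + 7 = 183.
Lower bound: ⌈183/34⌉ = 6 bins.
A packing using 6 bins:
  bin 1: 33 = 33
  bin 2: 26 + 7 = 33
  bin 3: 24 = 24
  bin 4: 22 + 11 = 33
  bin 5: 22 + 11 = 33
  bin 6: 14 + 13 = 27
This matches the lower bound, so 6 is optimal.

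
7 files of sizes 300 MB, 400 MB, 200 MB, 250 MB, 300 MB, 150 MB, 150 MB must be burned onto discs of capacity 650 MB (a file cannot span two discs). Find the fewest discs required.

3

Total = 400 + 300 + 300 + 250 + 200 + 150 + 150 = 1750 MB.
Lower bound: ⌈1750/650⌉ = 3 discs.
A packing using 3 discs:
  disc 1: 400 + 250 = 650
  disc 2: 300 + 300 = 600
  disc 3: 200 + 150 + 150 = 500
This matches the lower bound, so 3 is optimal.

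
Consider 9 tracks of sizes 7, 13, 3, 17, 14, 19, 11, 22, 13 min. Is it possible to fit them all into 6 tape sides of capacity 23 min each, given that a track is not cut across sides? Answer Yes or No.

No

Total = 119 min; ⌈119/23⌉ = 6.
The bound of 6 does not rule out 6, but exhaustive search shows no assignment into 6 tape sides of capacity 23 min exists — the minimum is 7.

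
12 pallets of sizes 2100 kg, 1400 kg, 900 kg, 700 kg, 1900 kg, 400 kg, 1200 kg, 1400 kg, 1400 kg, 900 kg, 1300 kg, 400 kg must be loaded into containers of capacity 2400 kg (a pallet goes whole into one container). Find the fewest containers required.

Total = 2100 + 1900 + 1400 + 1400 + 1400 + 1300 + 1200 + 900 + 900 + 700 + 400 + 400 = 14000 kg.
Lower bound: ⌈14000/2400⌉ = 6 containers.
A packing using 7 containers:
  container 1: 2100 = 2100
  container 2: 1900 + 400 = 2300
  container 3: 1400 + 900 = 2300
  container 4: 1400 + 900 = 2300
  container 5: 1400 + 700 = 2100
  container 6: 1300 + 400 = 1700
  container 7: 1200 = 1200
No arrangement into 6 containers stays within capacity, so 7 is optimal.

7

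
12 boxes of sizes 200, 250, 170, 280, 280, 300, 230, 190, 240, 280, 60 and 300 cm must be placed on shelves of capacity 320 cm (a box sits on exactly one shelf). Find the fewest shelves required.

Total = 300 + 300 + 280 + 280 + 280 + 250 + 240 + 230 + 200 + 190 + 170 + 60 = 2780 cm.
Lower bound: ⌈2780/320⌉ = 9 shelves.
Also, 11 boxes each exceed 160 cm, and no two of those can share a shelf, so at least 11 shelves are needed.
A packing using 11 shelves:
  shelf 1: 300 = 300
  shelf 2: 300 = 300
  shelf 3: 280 = 280
  shelf 4: 280 = 280
  shelf 5: 280 = 280
  shelf 6: 250 + 60 = 310
  shelf 7: 240 = 240
  shelf 8: 230 = 230
  shelf 9: 200 = 200
  shelf 10: 190 = 190
  shelf 11: 170 = 170
This matches the lower bound, so 11 is optimal.

11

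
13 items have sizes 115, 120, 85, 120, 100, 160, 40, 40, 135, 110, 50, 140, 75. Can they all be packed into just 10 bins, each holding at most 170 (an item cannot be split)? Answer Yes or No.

A valid assignment using 9 bins:
  bin 1: 160 = 160
  bin 2: 140 = 140
  bin 3: 135 = 135
  bin 4: 120 + 50 = 170
  bin 5: 120 + 40 = 160
  bin 6: 115 + 40 = 155
  bin 7: 110 = 110
  bin 8: 100 = 100
  bin 9: 85 + 75 = 160
That uses only 9 ≤ 10, so 10 bins are enough.

Yes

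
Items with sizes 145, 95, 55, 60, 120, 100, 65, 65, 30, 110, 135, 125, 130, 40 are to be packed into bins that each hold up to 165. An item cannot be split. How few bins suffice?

9

Total = 145 + 135 + 130 + 125 + 120 + 110 + 100 + 95 + 65 + 65 + 60 + 55 + 40 + 30 = 1275.
Lower bound: ⌈1275/165⌉ = 8 bins.
A packing using 9 bins:
  bin 1: 145 = 145
  bin 2: 135 + 30 = 165
  bin 3: 130 = 130
  bin 4: 125 + 40 = 165
  bin 5: 120 = 120
  bin 6: 110 + 55 = 165
  bin 7: 100 + 65 = 165
  bin 8: 95 + 65 = 160
  bin 9: 60 = 60
No arrangement into 8 bins stays within capacity, so 9 is optimal.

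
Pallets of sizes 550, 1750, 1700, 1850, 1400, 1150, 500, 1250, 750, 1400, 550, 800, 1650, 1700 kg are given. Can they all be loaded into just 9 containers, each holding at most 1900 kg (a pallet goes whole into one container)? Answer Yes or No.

Total = 17000 kg; ⌈17000/1900⌉ = 9.
The bound of 9 does not rule out 9, but exhaustive search shows no assignment into 9 containers of capacity 1900 kg exists — the minimum is 10.

No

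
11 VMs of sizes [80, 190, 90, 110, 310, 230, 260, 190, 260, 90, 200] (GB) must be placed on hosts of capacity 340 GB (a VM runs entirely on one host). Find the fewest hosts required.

Total = 310 + 260 + 260 + 230 + 200 + 190 + 190 + 110 + 90 + 90 + 80 = 2010 GB.
Lower bound: ⌈2010/340⌉ = 6 hosts.
Also, 7 VMs each exceed 170 GB, and no two of those can share a host, so at least 7 hosts are needed.
A packing using 7 hosts:
  host 1: 310 = 310
  host 2: 260 + 80 = 340
  host 3: 260 = 260
  host 4: 230 + 110 = 340
  host 5: 200 + 90 = 290
  host 6: 190 + 90 = 280
  host 7: 190 = 190
This matches the lower bound, so 7 is optimal.

7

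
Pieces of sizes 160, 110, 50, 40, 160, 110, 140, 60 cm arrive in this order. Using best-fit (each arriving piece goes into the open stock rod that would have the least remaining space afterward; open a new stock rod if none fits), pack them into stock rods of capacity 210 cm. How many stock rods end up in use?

5

  160 → stock rod 1 (new)  [load 160/210]
  110 → stock rod 2 (new)  [load 110/210]
  50 → stock rod 1  [load 210/210]
  40 → stock rod 2  [load 150/210]
  160 → stock rod 3 (new)  [load 160/210]
  110 → stock rod 4 (new)  [load 110/210]
  140 → stock rod 5 (new)  [load 140/210]
  60 → stock rod 2  [load 210/210]
5 stock rods opened.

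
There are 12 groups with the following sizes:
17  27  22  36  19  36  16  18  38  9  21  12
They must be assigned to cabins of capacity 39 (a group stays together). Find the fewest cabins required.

8

Total = 38 + 36 + 36 + 27 + 22 + 21 + 19 + 18 + 17 + 16 + 12 + 9 = 271.
Lower bound: ⌈271/39⌉ = 7 cabins.
A packing using 8 cabins:
  cabin 1: 38 = 38
  cabin 2: 36 = 36
  cabin 3: 36 = 36
  cabin 4: 27 + 12 = 39
  cabin 5: 22 + 17 = 39
  cabin 6: 21 + 18 = 39
  cabin 7: 19 + 16 = 35
  cabin 8: 9 = 9
No arrangement into 7 cabins stays within capacity, so 8 is optimal.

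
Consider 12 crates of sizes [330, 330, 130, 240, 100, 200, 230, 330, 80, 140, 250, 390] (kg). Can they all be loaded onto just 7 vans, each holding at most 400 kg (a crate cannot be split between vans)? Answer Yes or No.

No

Total = 2750 kg; ⌈2750/400⌉ = 7.
The bound of 7 does not rule out 7, but exhaustive search shows no assignment into 7 vans of capacity 400 kg exists — the minimum is 8.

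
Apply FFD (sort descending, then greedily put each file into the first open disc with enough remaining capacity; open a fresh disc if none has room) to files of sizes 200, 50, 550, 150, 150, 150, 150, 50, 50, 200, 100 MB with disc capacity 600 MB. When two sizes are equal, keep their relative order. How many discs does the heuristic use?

Sorted descending: 550, 200, 200, 150, 150, 150, 150, 100, 50, 50, 50.
  550 → disc 1 (new)  [load 550/600]
  200 → disc 2 (new)  [load 200/600]
  200 → disc 2  [load 400/600]
  150 → disc 2  [load 550/600]
  150 → disc 3 (new)  [load 150/600]
  150 → disc 3  [load 300/600]
  150 → disc 3  [load 450/600]
  100 → disc 3  [load 550/600]
  50 → disc 1  [load 600/600]
  50 → disc 2  [load 600/600]
  50 → disc 3  [load 600/600]
3 discs opened.

3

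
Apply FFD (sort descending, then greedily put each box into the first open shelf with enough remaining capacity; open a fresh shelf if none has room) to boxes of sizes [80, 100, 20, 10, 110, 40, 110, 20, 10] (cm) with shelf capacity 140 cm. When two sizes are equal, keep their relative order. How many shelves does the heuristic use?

4

Sorted descending: 110, 110, 100, 80, 40, 20, 20, 10, 10.
  110 → shelf 1 (new)  [load 110/140]
  110 → shelf 2 (new)  [load 110/140]
  100 → shelf 3 (new)  [load 100/140]
  80 → shelf 4 (new)  [load 80/140]
  40 → shelf 3  [load 140/140]
  20 → shelf 1  [load 130/140]
  20 → shelf 2  [load 130/140]
  10 → shelf 1  [load 140/140]
  10 → shelf 2  [load 140/140]
4 shelves opened.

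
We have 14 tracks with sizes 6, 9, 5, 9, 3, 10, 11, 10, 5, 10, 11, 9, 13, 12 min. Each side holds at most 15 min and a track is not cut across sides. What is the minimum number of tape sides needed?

Total = 13 + 12 + 11 + 11 + 10 + 10 + 10 + 9 + 9 + 9 + 6 + 5 + 5 + 3 = 123 min.
Lower bound: ⌈123/15⌉ = 9 tape sides.
Also, 10 tracks each exceed 15/2 min, and no two of those can share a side, so at least 10 tape sides are needed.
A packing using 10 tape sides:
  side 1: 13 = 13
  side 2: 12 + 3 = 15
  side 3: 11 = 11
  side 4: 11 = 11
  side 5: 10 + 5 = 15
  side 6: 10 + 5 = 15
  side 7: 10 = 10
  side 8: 9 + 6 = 15
  side 9: 9 = 9
  side 10: 9 = 9
This matches the lower bound, so 10 is optimal.

10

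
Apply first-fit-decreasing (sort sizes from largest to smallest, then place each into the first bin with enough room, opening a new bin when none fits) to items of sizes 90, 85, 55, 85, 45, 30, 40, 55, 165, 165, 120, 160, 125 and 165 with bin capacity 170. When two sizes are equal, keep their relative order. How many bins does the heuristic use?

9

Sorted descending: 165, 165, 165, 160, 125, 120, 90, 85, 85, 55, 55, 45, 40, 30.
  165 → bin 1 (new)  [load 165/170]
  165 → bin 2 (new)  [load 165/170]
  165 → bin 3 (new)  [load 165/170]
  160 → bin 4 (new)  [load 160/170]
  125 → bin 5 (new)  [load 125/170]
  120 → bin 6 (new)  [load 120/170]
  90 → bin 7 (new)  [load 90/170]
  85 → bin 8 (new)  [load 85/170]
  85 → bin 8  [load 170/170]
  55 → bin 7  [load 145/170]
  55 → bin 9 (new)  [load 55/170]
  45 → bin 5  [load 170/170]
  40 → bin 6  [load 160/170]
  30 → bin 9  [load 85/170]
9 bins opened.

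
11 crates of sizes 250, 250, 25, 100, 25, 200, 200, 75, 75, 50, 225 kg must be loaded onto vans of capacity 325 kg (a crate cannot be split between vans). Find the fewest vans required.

Total = 250 + 250 + 225 + 200 + 200 + 100 + 75 + 75 + 50 + 25 + 25 = 1475 kg.
Lower bound: ⌈1475/325⌉ = 5 vans.
A packing using 5 vans:
  van 1: 250 + 75 = 325
  van 2: 250 + 75 = 325
  van 3: 225 + 100 = 325
  van 4: 200 + 50 + 25 + 25 = 300
  van 5: 200 = 200
This matches the lower bound, so 5 is optimal.

5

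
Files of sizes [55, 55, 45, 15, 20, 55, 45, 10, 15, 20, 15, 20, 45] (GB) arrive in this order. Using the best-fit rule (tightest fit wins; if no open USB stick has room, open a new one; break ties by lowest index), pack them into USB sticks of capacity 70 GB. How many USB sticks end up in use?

7

  55 → USB stick 1 (new)  [load 55/70]
  55 → USB stick 2 (new)  [load 55/70]
  45 → USB stick 3 (new)  [load 45/70]
  15 → USB stick 1  [load 70/70]
  20 → USB stick 3  [load 65/70]
  55 → USB stick 4 (new)  [load 55/70]
  45 → USB stick 5 (new)  [load 45/70]
  10 → USB stick 2  [load 65/70]
  15 → USB stick 4  [load 70/70]
  20 → USB stick 5  [load 65/70]
  15 → USB stick 6 (new)  [load 15/70]
  20 → USB stick 6  [load 35/70]
  45 → USB stick 7 (new)  [load 45/70]
7 USB sticks opened.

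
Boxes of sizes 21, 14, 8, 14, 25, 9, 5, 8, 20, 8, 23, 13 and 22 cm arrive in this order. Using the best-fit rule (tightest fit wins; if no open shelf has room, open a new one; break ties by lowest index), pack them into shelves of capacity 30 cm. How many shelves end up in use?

7

  21 → shelf 1 (new)  [load 21/30]
  14 → shelf 2 (new)  [load 14/30]
  8 → shelf 1  [load 29/30]
  14 → shelf 2  [load 28/30]
  25 → shelf 3 (new)  [load 25/30]
  9 → shelf 4 (new)  [load 9/30]
  5 → shelf 3  [load 30/30]
  8 → shelf 4  [load 17/30]
  20 → shelf 5 (new)  [load 20/30]
  8 → shelf 5  [load 28/30]
  23 → shelf 6 (new)  [load 23/30]
  13 → shelf 4  [load 30/30]
  22 → shelf 7 (new)  [load 22/30]
7 shelves opened.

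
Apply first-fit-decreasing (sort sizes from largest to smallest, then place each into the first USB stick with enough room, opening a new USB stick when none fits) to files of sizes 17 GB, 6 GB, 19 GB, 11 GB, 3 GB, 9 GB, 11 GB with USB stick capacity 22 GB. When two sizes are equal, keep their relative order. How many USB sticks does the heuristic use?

Sorted descending: 19, 17, 11, 11, 9, 6, 3.
  19 → USB stick 1 (new)  [load 19/22]
  17 → USB stick 2 (new)  [load 17/22]
  11 → USB stick 3 (new)  [load 11/22]
  11 → USB stick 3  [load 22/22]
  9 → USB stick 4 (new)  [load 9/22]
  6 → USB stick 4  [load 15/22]
  3 → USB stick 1  [load 22/22]
4 USB sticks opened.

4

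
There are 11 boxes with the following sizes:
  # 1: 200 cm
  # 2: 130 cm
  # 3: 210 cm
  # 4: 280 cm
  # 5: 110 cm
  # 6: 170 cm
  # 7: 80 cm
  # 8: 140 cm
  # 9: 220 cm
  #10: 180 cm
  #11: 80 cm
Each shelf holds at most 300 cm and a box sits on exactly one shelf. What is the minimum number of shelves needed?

7

Total = 280 + 220 + 210 + 200 + 180 + 170 + 140 + 130 + 110 + 80 + 80 = 1800 cm.
Lower bound: ⌈1800/300⌉ = 6 shelves.
A packing using 7 shelves:
  shelf 1: 280 = 280
  shelf 2: 220 + 80 = 300
  shelf 3: 210 + 80 = 290
  shelf 4: 200 = 200
  shelf 5: 180 + 110 = 290
  shelf 6: 170 + 130 = 300
  shelf 7: 140 = 140
No arrangement into 6 shelves stays within capacity, so 7 is optimal.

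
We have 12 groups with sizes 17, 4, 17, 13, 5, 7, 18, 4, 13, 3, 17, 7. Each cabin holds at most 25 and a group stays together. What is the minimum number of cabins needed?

6

Total = 18 + 17 + 17 + 17 + 13 + 13 + 7 + 7 + 5 + 4 + 4 + 3 = 125.
Lower bound: ⌈125/25⌉ = 5 cabins.
Also, 6 groups each exceed 25/2, and no two of those can share a cabin, so at least 6 cabins are needed.
A packing using 6 cabins:
  cabin 1: 18 + 7 = 25
  cabin 2: 17 + 7 = 24
  cabin 3: 17 + 5 + 3 = 25
  cabin 4: 17 + 4 + 4 = 25
  cabin 5: 13 = 13
  cabin 6: 13 = 13
This matches the lower bound, so 6 is optimal.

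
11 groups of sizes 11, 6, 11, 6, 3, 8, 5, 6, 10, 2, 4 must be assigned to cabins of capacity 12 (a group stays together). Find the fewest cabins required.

Total = 11 + 11 + 10 + 8 + 6 + 6 + 6 + 5 + 4 + 3 + 2 = 72.
Lower bound: ⌈72/12⌉ = 6 cabins.
A packing using 7 cabins:
  cabin 1: 11 = 11
  cabin 2: 11 = 11
  cabin 3: 10 + 2 = 12
  cabin 4: 8 + 4 = 12
  cabin 5: 6 + 6 = 12
  cabin 6: 6 + 5 = 11
  cabin 7: 3 = 3
No arrangement into 6 cabins stays within capacity, so 7 is optimal.

7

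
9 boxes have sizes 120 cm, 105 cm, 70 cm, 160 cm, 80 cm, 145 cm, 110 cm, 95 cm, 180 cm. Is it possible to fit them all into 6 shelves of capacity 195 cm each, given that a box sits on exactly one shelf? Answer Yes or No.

No

Total = 1065 cm; ⌈1065/195⌉ = 6.
The bound of 6 does not rule out 6, but exhaustive search shows no assignment into 6 shelves of capacity 195 cm exists — the minimum is 7.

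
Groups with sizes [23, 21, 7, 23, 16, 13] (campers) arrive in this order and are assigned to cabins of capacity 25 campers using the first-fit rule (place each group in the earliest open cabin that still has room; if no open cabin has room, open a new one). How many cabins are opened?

  23 → cabin 1 (new)  [load 23/25]
  21 → cabin 2 (new)  [load 21/25]
  7 → cabin 3 (new)  [load 7/25]
  23 → cabin 4 (new)  [load 23/25]
  16 → cabin 3  [load 23/25]
  13 → cabin 5 (new)  [load 13/25]
5 cabins opened.

5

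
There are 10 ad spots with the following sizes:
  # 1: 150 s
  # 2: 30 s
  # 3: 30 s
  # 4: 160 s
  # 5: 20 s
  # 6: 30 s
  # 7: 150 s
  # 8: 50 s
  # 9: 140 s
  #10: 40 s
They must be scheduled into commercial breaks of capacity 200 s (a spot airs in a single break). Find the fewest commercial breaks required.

Total = 160 + 150 + 150 + 140 + 50 + 40 + 30 + 30 + 30 + 20 = 800 s.
Lower bound: ⌈800/200⌉ = 4 commercial breaks.
A packing using 4 commercial breaks:
  break 1: 160 + 40 = 200
  break 2: 150 + 50 = 200
  break 3: 150 + 30 + 20 = 200
  break 4: 140 + 30 + 30 = 200
This matches the lower bound, so 4 is optimal.

4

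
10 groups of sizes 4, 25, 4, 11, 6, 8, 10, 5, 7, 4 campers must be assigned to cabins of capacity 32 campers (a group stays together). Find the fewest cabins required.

Total = 25 + 11 + 10 + 8 + 7 + 6 + 5 + 4 + 4 + 4 = 84 campers.
Lower bound: ⌈84/32⌉ = 3 cabins.
A packing using 3 cabins:
  cabin 1: 25 + 7 = 32
  cabin 2: 11 + 10 + 8 = 29
  cabin 3: 6 + 5 + 4 + 4 + 4 = 23
This matches the lower bound, so 3 is optimal.

3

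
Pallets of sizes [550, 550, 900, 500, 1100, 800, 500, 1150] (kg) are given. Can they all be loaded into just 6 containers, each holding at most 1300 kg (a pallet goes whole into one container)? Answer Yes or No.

Yes

A valid assignment using 6 containers:
  container 1: 1150 = 1150
  container 2: 1100 = 1100
  container 3: 900 = 900
  container 4: 800 + 500 = 1300
  container 5: 550 + 550 = 1100
  container 6: 500 = 500
Every load is within 1300 kg, so 6 containers suffice.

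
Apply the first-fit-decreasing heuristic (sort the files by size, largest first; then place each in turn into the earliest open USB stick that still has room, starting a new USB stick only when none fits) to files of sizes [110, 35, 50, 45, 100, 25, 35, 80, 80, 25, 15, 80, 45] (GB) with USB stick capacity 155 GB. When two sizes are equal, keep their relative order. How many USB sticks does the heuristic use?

5

Sorted descending: 110, 100, 80, 80, 80, 50, 45, 45, 35, 35, 25, 25, 15.
  110 → USB stick 1 (new)  [load 110/155]
  100 → USB stick 2 (new)  [load 100/155]
  80 → USB stick 3 (new)  [load 80/155]
  80 → USB stick 4 (new)  [load 80/155]
  80 → USB stick 5 (new)  [load 80/155]
  50 → USB stick 2  [load 150/155]
  45 → USB stick 1  [load 155/155]
  45 → USB stick 3  [load 125/155]
  35 → USB stick 4  [load 115/155]
  35 → USB stick 4  [load 150/155]
  25 → USB stick 3  [load 150/155]
  25 → USB stick 5  [load 105/155]
  15 → USB stick 5  [load 120/155]
5 USB sticks opened.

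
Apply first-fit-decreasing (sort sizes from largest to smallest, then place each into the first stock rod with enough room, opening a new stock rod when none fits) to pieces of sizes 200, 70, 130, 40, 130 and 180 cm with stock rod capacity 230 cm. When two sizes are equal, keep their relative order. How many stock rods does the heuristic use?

4

Sorted descending: 200, 180, 130, 130, 70, 40.
  200 → stock rod 1 (new)  [load 200/230]
  180 → stock rod 2 (new)  [load 180/230]
  130 → stock rod 3 (new)  [load 130/230]
  130 → stock rod 4 (new)  [load 130/230]
  70 → stock rod 3  [load 200/230]
  40 → stock rod 2  [load 220/230]
4 stock rods opened.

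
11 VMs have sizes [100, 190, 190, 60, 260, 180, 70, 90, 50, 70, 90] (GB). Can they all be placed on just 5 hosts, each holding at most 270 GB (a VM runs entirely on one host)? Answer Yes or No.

No

Total = 1350 GB; ⌈1350/270⌉ = 5.
The bound of 5 does not rule out 5, but exhaustive search shows no assignment into 5 hosts of capacity 270 GB exists — the minimum is 6.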